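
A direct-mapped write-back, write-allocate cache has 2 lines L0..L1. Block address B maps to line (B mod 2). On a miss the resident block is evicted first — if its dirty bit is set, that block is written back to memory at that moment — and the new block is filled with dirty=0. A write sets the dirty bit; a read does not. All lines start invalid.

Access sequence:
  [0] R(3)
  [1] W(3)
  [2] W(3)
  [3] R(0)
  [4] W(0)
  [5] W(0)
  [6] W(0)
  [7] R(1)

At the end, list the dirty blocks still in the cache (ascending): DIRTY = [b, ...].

DIRTY = [0]

0: R B3 -> L1 miss  d=-]
1: W B3 -> L1 hit  d=D]
2: W B3 -> L1 hit  d=D]
3: R B0 -> L0 miss  d=-]
4: W B0 -> L0 hit  d=D]
5: W B0 -> L0 hit  d=D]
6: W B0 -> L0 hit  d=D]
7: R B1 -> L1 miss wb->B3  d=-]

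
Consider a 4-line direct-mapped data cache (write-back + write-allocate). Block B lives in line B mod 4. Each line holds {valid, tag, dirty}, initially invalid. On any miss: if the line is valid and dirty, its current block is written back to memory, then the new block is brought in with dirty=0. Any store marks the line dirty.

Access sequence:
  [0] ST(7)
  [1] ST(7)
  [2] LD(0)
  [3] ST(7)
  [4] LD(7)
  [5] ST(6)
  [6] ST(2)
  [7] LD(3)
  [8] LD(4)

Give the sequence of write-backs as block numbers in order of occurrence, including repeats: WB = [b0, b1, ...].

0: W B7 → L3 miss [D]
1: W B7 → L3 hit [D]
2: R B0 → L0 miss [-]
3: W B7 → L3 hit [D]
4: R B7 → L3 hit [D]
5: W B6 → L2 miss [D]
6: W B2 → L2 miss wb→B6 [D]
7: R B3 → L3 miss wb→B7 [-]
8: R B4 → L0 miss [-]

WB = [6, 7]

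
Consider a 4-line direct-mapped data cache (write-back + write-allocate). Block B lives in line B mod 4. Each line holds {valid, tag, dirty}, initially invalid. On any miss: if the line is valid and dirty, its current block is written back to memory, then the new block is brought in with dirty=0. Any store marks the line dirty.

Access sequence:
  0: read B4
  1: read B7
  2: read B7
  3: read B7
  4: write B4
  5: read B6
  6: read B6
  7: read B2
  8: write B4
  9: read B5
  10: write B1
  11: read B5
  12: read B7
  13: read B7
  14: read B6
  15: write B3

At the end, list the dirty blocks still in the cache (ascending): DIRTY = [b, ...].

  0 | R B4 → L0 miss [-]
  1 | R B7 → L3 miss [-]
  2 | R B7 → L3 hit [-]
  3 | R B7 → L3 hit [-]
  4 | W B4 → L0 hit [D]
  5 | R B6 → L2 miss [-]
  6 | R B6 → L2 hit [-]
  7 | R B2 → L2 miss [-]
  8 | W B4 → L0 hit [D]
  9 | R B5 → L1 miss [-]
  10 | W B1 → L1 miss [D]
  11 | R B5 → L1 miss wb→B1 [-]
  12 | R B7 → L3 hit [-]
  13 | R B7 → L3 hit [-]
  14 | R B6 → L2 miss [-]
  15 | W B3 → L3 miss [D]

DIRTY = [3, 4]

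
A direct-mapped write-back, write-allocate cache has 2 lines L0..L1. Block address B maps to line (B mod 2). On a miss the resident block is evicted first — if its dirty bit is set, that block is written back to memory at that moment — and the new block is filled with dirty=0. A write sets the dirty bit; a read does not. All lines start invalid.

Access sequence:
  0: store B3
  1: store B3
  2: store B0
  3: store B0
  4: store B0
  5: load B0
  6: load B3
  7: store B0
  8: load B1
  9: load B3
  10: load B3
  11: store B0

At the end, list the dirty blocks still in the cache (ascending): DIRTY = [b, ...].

0: W B3 -> L1 miss  d=D]
1: W B3 -> L1 hit  d=D]
2: W B0 -> L0 miss  d=D]
3: W B0 -> L0 hit  d=D]
4: W B0 -> L0 hit  d=D]
5: R B0 -> L0 hit  d=D]
6: R B3 -> L1 hit  d=D]
7: W B0 -> L0 hit  d=D]
8: R B1 -> L1 miss wb->B3  d=-]
9: R B3 -> L1 miss  d=-]
10: R B3 -> L1 hit  d=-]
11: W B0 -> L0 hit  d=D]

DIRTY = [0]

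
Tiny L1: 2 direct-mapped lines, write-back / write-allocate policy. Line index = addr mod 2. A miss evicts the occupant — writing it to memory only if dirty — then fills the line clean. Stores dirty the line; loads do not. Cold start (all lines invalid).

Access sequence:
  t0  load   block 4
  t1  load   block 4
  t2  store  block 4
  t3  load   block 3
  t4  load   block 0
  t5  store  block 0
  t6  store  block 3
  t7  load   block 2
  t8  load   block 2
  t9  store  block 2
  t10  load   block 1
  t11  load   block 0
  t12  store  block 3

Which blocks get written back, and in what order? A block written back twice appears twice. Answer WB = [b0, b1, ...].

WB = [4, 0, 3, 2]

0: R B4 -> L0 miss  d=-]
1: R B4 -> L0 hit  d=-]
2: W B4 -> L0 hit  d=D]
3: R B3 -> L1 miss  d=-]
4: R B0 -> L0 miss wb->B4  d=-]
5: W B0 -> L0 hit  d=D]
6: W B3 -> L1 hit  d=D]
7: R B2 -> L0 miss wb->B0  d=-]
8: R B2 -> L0 hit  d=-]
9: W B2 -> L0 hit  d=D]
10: R B1 -> L1 miss wb->B3  d=-]
11: R B0 -> L0 miss wb->B2  d=-]
12: W B3 -> L1 miss  d=D]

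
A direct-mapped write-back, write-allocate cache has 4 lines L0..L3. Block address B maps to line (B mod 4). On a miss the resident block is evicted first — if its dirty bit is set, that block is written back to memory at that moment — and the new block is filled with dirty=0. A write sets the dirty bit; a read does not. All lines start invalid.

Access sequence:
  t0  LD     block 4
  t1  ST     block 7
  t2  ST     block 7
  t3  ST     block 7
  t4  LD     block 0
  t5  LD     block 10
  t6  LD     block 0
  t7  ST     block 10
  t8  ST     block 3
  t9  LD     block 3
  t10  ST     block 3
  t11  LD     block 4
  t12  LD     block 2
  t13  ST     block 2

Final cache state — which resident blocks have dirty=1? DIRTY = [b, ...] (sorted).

0: R B4 -> L0 miss  d=-]
1: W B7 -> L3 miss  d=D]
2: W B7 -> L3 hit  d=D]
3: W B7 -> L3 hit  d=D]
4: R B0 -> L0 miss  d=-]
5: R B10 -> L2 miss  d=-]
6: R B0 -> L0 hit  d=-]
7: W B10 -> L2 hit  d=D]
8: W B3 -> L3 miss wb->B7  d=D]
9: R B3 -> L3 hit  d=D]
10: W B3 -> L3 hit  d=D]
11: R B4 -> L0 miss  d=-]
12: R B2 -> L2 miss wb->B10  d=-]
13: W B2 -> L2 hit  d=D]

DIRTY = [2, 3]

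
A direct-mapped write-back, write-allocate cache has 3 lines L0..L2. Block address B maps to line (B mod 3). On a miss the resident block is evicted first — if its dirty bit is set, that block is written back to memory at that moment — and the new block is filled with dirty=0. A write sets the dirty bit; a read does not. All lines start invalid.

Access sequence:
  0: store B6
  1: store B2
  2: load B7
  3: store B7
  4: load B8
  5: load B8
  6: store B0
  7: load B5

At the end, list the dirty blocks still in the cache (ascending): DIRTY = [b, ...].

  0 | W B6 → L0 miss [D]
  1 | W B2 → L2 miss [D]
  2 | R B7 → L1 miss [-]
  3 | W B7 → L1 hit [D]
  4 | R B8 → L2 miss wb→B2 [-]
  5 | R B8 → L2 hit [-]
  6 | W B0 → L0 miss wb→B6 [D]
  7 | R B5 → L2 miss [-]

DIRTY = [0, 7]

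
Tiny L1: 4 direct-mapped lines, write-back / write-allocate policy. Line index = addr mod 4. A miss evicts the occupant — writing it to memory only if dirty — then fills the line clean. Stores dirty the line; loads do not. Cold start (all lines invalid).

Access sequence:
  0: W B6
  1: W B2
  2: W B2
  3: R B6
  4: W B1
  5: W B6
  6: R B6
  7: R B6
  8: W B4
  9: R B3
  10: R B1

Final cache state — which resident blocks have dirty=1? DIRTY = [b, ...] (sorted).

  0 | W B6 → L2 miss [D]
  1 | W B2 → L2 miss wb→B6 [D]
  2 | W B2 → L2 hit [D]
  3 | R B6 → L2 miss wb→B2 [-]
  4 | W B1 → L1 miss [D]
  5 | W B6 → L2 hit [D]
  6 | R B6 → L2 hit [D]
  7 | R B6 → L2 hit [D]
  8 | W B4 → L0 miss [D]
  9 | R B3 → L3 miss [-]
  10 | R B1 → L1 hit [D]

DIRTY = [1, 4, 6]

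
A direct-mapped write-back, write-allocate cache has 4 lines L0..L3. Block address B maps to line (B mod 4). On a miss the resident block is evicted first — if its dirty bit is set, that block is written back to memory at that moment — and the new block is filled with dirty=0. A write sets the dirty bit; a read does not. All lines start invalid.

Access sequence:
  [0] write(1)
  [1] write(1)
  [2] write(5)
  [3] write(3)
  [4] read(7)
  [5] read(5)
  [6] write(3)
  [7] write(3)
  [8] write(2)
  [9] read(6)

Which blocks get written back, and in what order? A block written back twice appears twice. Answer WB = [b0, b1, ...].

WB = [1, 3, 2]

0: W B1 -> L1 miss  d=D]
1: W B1 -> L1 hit  d=D]
2: W B5 -> L1 miss wb->B1  d=D]
3: W B3 -> L3 miss  d=D]
4: R B7 -> L3 miss wb->B3  d=-]
5: R B5 -> L1 hit  d=D]
6: W B3 -> L3 miss  d=D]
7: W B3 -> L3 hit  d=D]
8: W B2 -> L2 miss  d=D]
9: R B6 -> L2 miss wb->B2  d=-]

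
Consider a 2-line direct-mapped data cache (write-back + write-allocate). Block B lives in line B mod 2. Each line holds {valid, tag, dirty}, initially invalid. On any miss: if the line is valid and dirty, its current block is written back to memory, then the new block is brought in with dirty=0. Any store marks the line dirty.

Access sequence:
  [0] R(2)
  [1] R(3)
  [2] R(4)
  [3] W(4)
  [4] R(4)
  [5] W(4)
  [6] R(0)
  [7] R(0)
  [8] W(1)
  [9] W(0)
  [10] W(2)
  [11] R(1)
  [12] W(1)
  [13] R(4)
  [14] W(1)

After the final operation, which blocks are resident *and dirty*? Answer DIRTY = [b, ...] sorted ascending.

DIRTY = [1]

0: R B2 -> L0 miss  d=-]
1: R B3 -> L1 miss  d=-]
2: R B4 -> L0 miss  d=-]
3: W B4 -> L0 hit  d=D]
4: R B4 -> L0 hit  d=D]
5: W B4 -> L0 hit  d=D]
6: R B0 -> L0 miss wb->B4  d=-]
7: R B0 -> L0 hit  d=-]
8: W B1 -> L1 miss  d=D]
9: W B0 -> L0 hit  d=D]
10: W B2 -> L0 miss wb->B0  d=D]
11: R B1 -> L1 hit  d=D]
12: W B1 -> L1 hit  d=D]
13: R B4 -> L0 miss wb->B2  d=-]
14: W B1 -> L1 hit  d=D]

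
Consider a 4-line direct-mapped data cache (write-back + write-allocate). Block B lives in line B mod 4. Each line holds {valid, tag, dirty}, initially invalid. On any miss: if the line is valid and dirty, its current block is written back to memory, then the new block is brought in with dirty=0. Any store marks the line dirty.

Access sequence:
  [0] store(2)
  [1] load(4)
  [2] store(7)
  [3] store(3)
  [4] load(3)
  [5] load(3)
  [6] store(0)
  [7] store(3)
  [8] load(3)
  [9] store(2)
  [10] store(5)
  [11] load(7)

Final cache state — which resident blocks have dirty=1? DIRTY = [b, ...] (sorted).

0: W B2 → L2 miss [D]
1: R B4 → L0 miss [-]
2: W B7 → L3 miss [D]
3: W B3 → L3 miss wb→B7 [D]
4: R B3 → L3 hit [D]
5: R B3 → L3 hit [D]
6: W B0 → L0 miss [D]
7: W B3 → L3 hit [D]
8: R B3 → L3 hit [D]
9: W B2 → L2 hit [D]
10: W B5 → L1 miss [D]
11: R B7 → L3 miss wb→B3 [-]

DIRTY = [0, 2, 5]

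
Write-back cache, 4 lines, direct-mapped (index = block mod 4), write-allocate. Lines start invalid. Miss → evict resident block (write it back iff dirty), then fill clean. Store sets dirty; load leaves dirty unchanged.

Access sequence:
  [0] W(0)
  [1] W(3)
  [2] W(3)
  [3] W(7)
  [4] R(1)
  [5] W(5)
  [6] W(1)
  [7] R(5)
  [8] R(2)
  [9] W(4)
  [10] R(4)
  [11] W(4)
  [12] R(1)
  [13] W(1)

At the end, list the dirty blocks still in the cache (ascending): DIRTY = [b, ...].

0: W B0 -> L0 miss  d=D]
1: W B3 -> L3 miss  d=D]
2: W B3 -> L3 hit  d=D]
3: W B7 -> L3 miss wb->B3  d=D]
4: R B1 -> L1 miss  d=-]
5: W B5 -> L1 miss  d=D]
6: W B1 -> L1 miss wb->B5  d=D]
7: R B5 -> L1 miss wb->B1  d=-]
8: R B2 -> L2 miss  d=-]
9: W B4 -> L0 miss wb->B0  d=D]
10: R B4 -> L0 hit  d=D]
11: W B4 -> L0 hit  d=D]
12: R B1 -> L1 miss  d=-]
13: W B1 -> L1 hit  d=D]

DIRTY = [1, 4, 7]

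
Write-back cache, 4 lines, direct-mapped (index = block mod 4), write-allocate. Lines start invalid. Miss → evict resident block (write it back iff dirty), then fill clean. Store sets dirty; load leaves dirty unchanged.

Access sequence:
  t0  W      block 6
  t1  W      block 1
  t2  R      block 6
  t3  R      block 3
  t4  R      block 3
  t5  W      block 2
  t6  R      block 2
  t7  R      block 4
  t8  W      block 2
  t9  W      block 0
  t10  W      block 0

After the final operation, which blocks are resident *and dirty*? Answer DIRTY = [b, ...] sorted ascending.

DIRTY = [0, 1, 2]

0: W B6 -> L2 miss  d=D]
1: W B1 -> L1 miss  d=D]
2: R B6 -> L2 hit  d=D]
3: R B3 -> L3 miss  d=-]
4: R B3 -> L3 hit  d=-]
5: W B2 -> L2 miss wb->B6  d=D]
6: R B2 -> L2 hit  d=D]
7: R B4 -> L0 miss  d=-]
8: W B2 -> L2 hit  d=D]
9: W B0 -> L0 miss  d=D]
10: W B0 -> L0 hit  d=D]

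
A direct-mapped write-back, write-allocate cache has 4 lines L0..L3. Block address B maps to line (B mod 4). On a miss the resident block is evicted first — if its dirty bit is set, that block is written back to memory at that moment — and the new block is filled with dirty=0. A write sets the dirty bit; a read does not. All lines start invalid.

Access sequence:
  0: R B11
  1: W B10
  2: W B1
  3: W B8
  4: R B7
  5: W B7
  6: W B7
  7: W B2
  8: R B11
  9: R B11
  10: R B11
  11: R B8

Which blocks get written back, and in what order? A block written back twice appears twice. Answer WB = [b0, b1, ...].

  0 | R B11 → L3 miss [-]
  1 | W B10 → L2 miss [D]
  2 | W B1 → L1 miss [D]
  3 | W B8 → L0 miss [D]
  4 | R B7 → L3 miss [-]
  5 | W B7 → L3 hit [D]
  6 | W B7 → L3 hit [D]
  7 | W B2 → L2 miss wb→B10 [D]
  8 | R B11 → L3 miss wb→B7 [-]
  9 | R B11 → L3 hit [-]
  10 | R B11 → L3 hit [-]
  11 | R B8 → L0 hit [D]

WB = [10, 7]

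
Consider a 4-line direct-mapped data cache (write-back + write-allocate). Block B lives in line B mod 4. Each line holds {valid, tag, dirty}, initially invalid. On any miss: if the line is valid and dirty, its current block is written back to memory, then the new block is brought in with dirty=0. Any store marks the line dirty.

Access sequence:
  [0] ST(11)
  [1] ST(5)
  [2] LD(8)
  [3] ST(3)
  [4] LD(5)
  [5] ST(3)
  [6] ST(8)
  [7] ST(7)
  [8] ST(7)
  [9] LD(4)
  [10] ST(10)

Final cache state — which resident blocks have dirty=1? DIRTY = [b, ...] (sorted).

DIRTY = [5, 7, 10]

  0 | W B11 → L3 miss [D]
  1 | W B5 → L1 miss [D]
  2 | R B8 → L0 miss [-]
  3 | W B3 → L3 miss wb→B11 [D]
  4 | R B5 → L1 hit [D]
  5 | W B3 → L3 hit [D]
  6 | W B8 → L0 hit [D]
  7 | W B7 → L3 miss wb→B3 [D]
  8 | W B7 → L3 hit [D]
  9 | R B4 → L0 miss wb→B8 [-]
  10 | W B10 → L2 miss [D]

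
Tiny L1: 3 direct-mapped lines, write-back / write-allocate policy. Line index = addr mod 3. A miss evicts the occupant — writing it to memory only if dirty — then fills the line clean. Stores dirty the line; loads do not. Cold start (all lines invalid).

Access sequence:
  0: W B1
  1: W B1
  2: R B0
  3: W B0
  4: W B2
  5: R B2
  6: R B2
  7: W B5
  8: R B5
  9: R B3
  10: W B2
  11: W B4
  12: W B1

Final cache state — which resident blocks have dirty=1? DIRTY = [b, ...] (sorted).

DIRTY = [1, 2]

0: W B1 → L1 miss [D]
1: W B1 → L1 hit [D]
2: R B0 → L0 miss [-]
3: W B0 → L0 hit [D]
4: W B2 → L2 miss [D]
5: R B2 → L2 hit [D]
6: R B2 → L2 hit [D]
7: W B5 → L2 miss wb→B2 [D]
8: R B5 → L2 hit [D]
9: R B3 → L0 miss wb→B0 [-]
10: W B2 → L2 miss wb→B5 [D]
11: W B4 → L1 miss wb→B1 [D]
12: W B1 → L1 miss wb→B4 [D]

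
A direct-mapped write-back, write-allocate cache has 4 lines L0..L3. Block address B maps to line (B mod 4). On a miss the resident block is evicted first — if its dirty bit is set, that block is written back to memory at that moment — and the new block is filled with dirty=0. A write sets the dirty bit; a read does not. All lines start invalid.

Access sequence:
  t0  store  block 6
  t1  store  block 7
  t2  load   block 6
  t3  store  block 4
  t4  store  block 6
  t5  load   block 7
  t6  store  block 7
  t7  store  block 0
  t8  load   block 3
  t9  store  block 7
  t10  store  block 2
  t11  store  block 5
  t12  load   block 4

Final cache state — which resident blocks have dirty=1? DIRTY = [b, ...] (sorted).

DIRTY = [2, 5, 7]

0: W B6 → L2 miss [D]
1: W B7 → L3 miss [D]
2: R B6 → L2 hit [D]
3: W B4 → L0 miss [D]
4: W B6 → L2 hit [D]
5: R B7 → L3 hit [D]
6: W B7 → L3 hit [D]
7: W B0 → L0 miss wb→B4 [D]
8: R B3 → L3 miss wb→B7 [-]
9: W B7 → L3 miss [D]
10: W B2 → L2 miss wb→B6 [D]
11: W B5 → L1 miss [D]
12: R B4 → L0 miss wb→B0 [-]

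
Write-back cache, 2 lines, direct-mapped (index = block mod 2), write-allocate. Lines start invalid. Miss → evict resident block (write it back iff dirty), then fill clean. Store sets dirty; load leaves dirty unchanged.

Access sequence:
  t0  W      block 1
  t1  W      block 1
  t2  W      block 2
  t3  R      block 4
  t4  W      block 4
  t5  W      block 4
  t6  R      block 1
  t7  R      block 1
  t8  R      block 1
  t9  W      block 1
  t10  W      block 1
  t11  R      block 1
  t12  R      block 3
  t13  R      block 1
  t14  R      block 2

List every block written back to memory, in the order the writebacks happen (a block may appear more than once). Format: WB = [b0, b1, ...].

WB = [2, 1, 4]

  0 | W B1 → L1 miss [D]
  1 | W B1 → L1 hit [D]
  2 | W B2 → L0 miss [D]
  3 | R B4 → L0 miss wb→B2 [-]
  4 | W B4 → L0 hit [D]
  5 | W B4 → L0 hit [D]
  6 | R B1 → L1 hit [D]
  7 | R B1 → L1 hit [D]
  8 | R B1 → L1 hit [D]
  9 | W B1 → L1 hit [D]
  10 | W B1 → L1 hit [D]
  11 | R B1 → L1 hit [D]
  12 | R B3 → L1 miss wb→B1 [-]
  13 | R B1 → L1 miss [-]
  14 | R B2 → L0 miss wb→B4 [-]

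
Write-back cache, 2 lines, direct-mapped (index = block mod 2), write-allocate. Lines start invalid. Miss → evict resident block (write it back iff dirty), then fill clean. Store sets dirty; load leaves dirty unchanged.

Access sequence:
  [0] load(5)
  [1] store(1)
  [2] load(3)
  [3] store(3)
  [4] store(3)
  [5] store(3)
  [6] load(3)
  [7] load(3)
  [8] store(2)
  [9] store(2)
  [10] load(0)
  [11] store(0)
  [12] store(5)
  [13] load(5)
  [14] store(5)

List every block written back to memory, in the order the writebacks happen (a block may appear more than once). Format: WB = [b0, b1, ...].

0: R B5 → L1 miss [-]
1: W B1 → L1 miss [D]
2: R B3 → L1 miss wb→B1 [-]
3: W B3 → L1 hit [D]
4: W B3 → L1 hit [D]
5: W B3 → L1 hit [D]
6: R B3 → L1 hit [D]
7: R B3 → L1 hit [D]
8: W B2 → L0 miss [D]
9: W B2 → L0 hit [D]
10: R B0 → L0 miss wb→B2 [-]
11: W B0 → L0 hit [D]
12: W B5 → L1 miss wb→B3 [D]
13: R B5 → L1 hit [D]
14: W B5 → L1 hit [D]

WB = [1, 2, 3]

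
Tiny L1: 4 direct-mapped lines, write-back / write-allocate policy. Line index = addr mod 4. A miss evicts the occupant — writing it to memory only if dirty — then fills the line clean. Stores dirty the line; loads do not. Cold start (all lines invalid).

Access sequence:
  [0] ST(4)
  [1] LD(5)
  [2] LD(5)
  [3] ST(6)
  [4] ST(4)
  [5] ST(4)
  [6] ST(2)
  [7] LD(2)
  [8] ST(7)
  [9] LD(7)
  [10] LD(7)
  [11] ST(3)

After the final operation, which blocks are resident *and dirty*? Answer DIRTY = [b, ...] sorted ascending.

0: W B4 -> L0 miss  d=D]
1: R B5 -> L1 miss  d=-]
2: R B5 -> L1 hit  d=-]
3: W B6 -> L2 miss  d=D]
4: W B4 -> L0 hit  d=D]
5: W B4 -> L0 hit  d=D]
6: W B2 -> L2 miss wb->B6  d=D]
7: R B2 -> L2 hit  d=D]
8: W B7 -> L3 miss  d=D]
9: R B7 -> L3 hit  d=D]
10: R B7 -> L3 hit  d=D]
11: W B3 -> L3 miss wb->B7  d=D]

DIRTY = [2, 3, 4]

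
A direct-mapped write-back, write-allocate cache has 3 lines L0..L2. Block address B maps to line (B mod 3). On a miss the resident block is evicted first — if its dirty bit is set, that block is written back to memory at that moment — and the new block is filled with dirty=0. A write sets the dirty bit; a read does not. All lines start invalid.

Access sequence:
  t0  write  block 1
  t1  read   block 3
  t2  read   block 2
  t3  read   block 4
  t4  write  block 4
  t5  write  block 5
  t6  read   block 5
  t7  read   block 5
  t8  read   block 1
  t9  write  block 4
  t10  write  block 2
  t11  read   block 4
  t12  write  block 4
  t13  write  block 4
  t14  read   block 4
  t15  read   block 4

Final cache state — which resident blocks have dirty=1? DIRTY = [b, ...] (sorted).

DIRTY = [2, 4]

  0 | W B1 → L1 miss [D]
  1 | R B3 → L0 miss [-]
  2 | R B2 → L2 miss [-]
  3 | R B4 → L1 miss wb→B1 [-]
  4 | W B4 → L1 hit [D]
  5 | W B5 → L2 miss [D]
  6 | R B5 → L2 hit [D]
  7 | R B5 → L2 hit [D]
  8 | R B1 → L1 miss wb→B4 [-]
  9 | W B4 → L1 miss [D]
  10 | W B2 → L2 miss wb→B5 [D]
  11 | R B4 → L1 hit [D]
  12 | W B4 → L1 hit [D]
  13 | W B4 → L1 hit [D]
  14 | R B4 → L1 hit [D]
  15 | R B4 → L1 hit [D]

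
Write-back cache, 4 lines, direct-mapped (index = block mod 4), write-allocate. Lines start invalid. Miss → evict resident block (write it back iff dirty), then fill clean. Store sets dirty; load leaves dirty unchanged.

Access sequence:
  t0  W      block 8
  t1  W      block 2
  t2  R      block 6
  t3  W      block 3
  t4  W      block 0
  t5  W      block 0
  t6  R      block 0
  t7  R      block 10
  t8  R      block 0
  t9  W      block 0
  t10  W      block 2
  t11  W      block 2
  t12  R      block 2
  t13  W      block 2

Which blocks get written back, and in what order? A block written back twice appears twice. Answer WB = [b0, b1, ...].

0: W B8 → L0 miss [D]
1: W B2 → L2 miss [D]
2: R B6 → L2 miss wb→B2 [-]
3: W B3 → L3 miss [D]
4: W B0 → L0 miss wb→B8 [D]
5: W B0 → L0 hit [D]
6: R B0 → L0 hit [D]
7: R B10 → L2 miss [-]
8: R B0 → L0 hit [D]
9: W B0 → L0 hit [D]
10: W B2 → L2 miss [D]
11: W B2 → L2 hit [D]
12: R B2 → L2 hit [D]
13: W B2 → L2 hit [D]

WB = [2, 8]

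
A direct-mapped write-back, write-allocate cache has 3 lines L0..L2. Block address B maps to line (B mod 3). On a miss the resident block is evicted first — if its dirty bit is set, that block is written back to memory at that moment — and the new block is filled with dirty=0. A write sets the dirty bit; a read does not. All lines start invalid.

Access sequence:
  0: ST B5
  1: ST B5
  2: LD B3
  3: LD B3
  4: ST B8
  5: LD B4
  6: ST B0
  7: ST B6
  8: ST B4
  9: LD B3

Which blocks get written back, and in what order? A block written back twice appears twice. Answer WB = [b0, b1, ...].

  0 | W B5 → L2 miss [D]
  1 | W B5 → L2 hit [D]
  2 | R B3 → L0 miss [-]
  3 | R B3 → L0 hit [-]
  4 | W B8 → L2 miss wb→B5 [D]
  5 | R B4 → L1 miss [-]
  6 | W B0 → L0 miss [D]
  7 | W B6 → L0 miss wb→B0 [D]
  8 | W B4 → L1 hit [D]
  9 | R B3 → L0 miss wb→B6 [-]

WB = [5, 0, 6]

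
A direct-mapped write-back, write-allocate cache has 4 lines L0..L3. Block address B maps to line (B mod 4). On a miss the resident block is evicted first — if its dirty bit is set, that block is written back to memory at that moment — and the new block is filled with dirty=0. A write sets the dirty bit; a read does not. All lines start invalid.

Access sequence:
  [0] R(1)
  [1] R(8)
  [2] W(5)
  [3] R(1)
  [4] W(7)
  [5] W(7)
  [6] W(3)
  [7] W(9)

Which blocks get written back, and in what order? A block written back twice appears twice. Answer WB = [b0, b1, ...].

WB = [5, 7]

0: R B1 → L1 miss [-]
1: R B8 → L0 miss [-]
2: W B5 → L1 miss [D]
3: R B1 → L1 miss wb→B5 [-]
4: W B7 → L3 miss [D]
5: W B7 → L3 hit [D]
6: W B3 → L3 miss wb→B7 [D]
7: W B9 → L1 miss [D]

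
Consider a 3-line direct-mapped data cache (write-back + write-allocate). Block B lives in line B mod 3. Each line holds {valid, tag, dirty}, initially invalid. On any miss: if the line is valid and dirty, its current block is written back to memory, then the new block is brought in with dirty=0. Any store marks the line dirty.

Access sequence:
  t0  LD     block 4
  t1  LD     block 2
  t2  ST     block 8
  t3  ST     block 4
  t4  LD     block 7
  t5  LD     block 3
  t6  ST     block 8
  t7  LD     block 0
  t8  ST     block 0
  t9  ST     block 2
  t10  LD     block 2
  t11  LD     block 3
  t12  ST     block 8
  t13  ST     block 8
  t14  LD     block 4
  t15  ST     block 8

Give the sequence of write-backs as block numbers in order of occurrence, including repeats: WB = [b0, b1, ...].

WB = [4, 8, 0, 2]

0: R B4 -> L1 miss  d=-]
1: R B2 -> L2 miss  d=-]
2: W B8 -> L2 miss  d=D]
3: W B4 -> L1 hit  d=D]
4: R B7 -> L1 miss wb->B4  d=-]
5: R B3 -> L0 miss  d=-]
6: W B8 -> L2 hit  d=D]
7: R B0 -> L0 miss  d=-]
8: W B0 -> L0 hit  d=D]
9: W B2 -> L2 miss wb->B8  d=D]
10: R B2 -> L2 hit  d=D]
11: R B3 -> L0 miss wb->B0  d=-]
12: W B8 -> L2 miss wb->B2  d=D]
13: W B8 -> L2 hit  d=D]
14: R B4 -> L1 miss  d=-]
15: W B8 -> L2 hit  d=D]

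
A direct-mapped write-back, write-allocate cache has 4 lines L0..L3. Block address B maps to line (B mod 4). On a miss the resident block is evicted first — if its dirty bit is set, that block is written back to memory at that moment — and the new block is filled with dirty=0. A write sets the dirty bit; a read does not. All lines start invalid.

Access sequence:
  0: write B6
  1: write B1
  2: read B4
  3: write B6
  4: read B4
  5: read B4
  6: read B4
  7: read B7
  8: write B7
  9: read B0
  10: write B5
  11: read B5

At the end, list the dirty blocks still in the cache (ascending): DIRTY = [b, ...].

  0 | W B6 → L2 miss [D]
  1 | W B1 → L1 miss [D]
  2 | R B4 → L0 miss [-]
  3 | W B6 → L2 hit [D]
  4 | R B4 → L0 hit [-]
  5 | R B4 → L0 hit [-]
  6 | R B4 → L0 hit [-]
  7 | R B7 → L3 miss [-]
  8 | W B7 → L3 hit [D]
  9 | R B0 → L0 miss [-]
  10 | W B5 → L1 miss wb→B1 [D]
  11 | R B5 → L1 hit [D]

DIRTY = [5, 6, 7]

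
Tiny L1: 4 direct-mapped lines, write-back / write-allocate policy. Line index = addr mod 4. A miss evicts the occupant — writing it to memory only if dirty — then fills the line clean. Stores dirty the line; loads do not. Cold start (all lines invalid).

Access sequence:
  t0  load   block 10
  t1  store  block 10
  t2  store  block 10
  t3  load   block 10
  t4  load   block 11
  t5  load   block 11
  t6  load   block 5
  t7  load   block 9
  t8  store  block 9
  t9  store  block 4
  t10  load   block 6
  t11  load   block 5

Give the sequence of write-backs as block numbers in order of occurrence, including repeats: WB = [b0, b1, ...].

WB = [10, 9]

0: R B10 -> L2 miss  d=-]
1: W B10 -> L2 hit  d=D]
2: W B10 -> L2 hit  d=D]
3: R B10 -> L2 hit  d=D]
4: R B11 -> L3 miss  d=-]
5: R B11 -> L3 hit  d=-]
6: R B5 -> L1 miss  d=-]
7: R B9 -> L1 miss  d=-]
8: W B9 -> L1 hit  d=D]
9: W B4 -> L0 miss  d=D]
10: R B6 -> L2 miss wb->B10  d=-]
11: R B5 -> L1 miss wb->B9  d=-]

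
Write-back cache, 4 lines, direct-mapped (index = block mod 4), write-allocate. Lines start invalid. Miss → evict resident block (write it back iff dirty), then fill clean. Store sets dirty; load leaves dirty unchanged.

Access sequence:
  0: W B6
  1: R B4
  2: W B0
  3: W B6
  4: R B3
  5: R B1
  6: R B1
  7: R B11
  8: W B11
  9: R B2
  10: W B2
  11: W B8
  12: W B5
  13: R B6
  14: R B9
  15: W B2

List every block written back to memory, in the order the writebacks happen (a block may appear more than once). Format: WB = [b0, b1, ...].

  0 | W B6 → L2 miss [D]
  1 | R B4 → L0 miss [-]
  2 | W B0 → L0 miss [D]
  3 | W B6 → L2 hit [D]
  4 | R B3 → L3 miss [-]
  5 | R B1 → L1 miss [-]
  6 | R B1 → L1 hit [-]
  7 | R B11 → L3 miss [-]
  8 | W B11 → L3 hit [D]
  9 | R B2 → L2 miss wb→B6 [-]
  10 | W B2 → L2 hit [D]
  11 | W B8 → L0 miss wb→B0 [D]
  12 | W B5 → L1 miss [D]
  13 | R B6 → L2 miss wb→B2 [-]
  14 | R B9 → L1 miss wb→B5 [-]
  15 | W B2 → L2 miss [D]

WB = [6, 0, 2, 5]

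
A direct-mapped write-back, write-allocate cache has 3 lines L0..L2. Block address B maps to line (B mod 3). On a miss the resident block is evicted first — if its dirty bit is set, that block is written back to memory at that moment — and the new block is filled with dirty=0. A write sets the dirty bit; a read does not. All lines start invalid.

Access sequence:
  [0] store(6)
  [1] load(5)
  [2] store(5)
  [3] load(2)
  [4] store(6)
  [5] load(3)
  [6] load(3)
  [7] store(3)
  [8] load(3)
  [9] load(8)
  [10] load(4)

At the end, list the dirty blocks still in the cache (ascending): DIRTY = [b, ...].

DIRTY = [3]

0: W B6 -> L0 miss  d=D]
1: R B5 -> L2 miss  d=-]
2: W B5 -> L2 hit  d=D]
3: R B2 -> L2 miss wb->B5  d=-]
4: W B6 -> L0 hit  d=D]
5: R B3 -> L0 miss wb->B6  d=-]
6: R B3 -> L0 hit  d=-]
7: W B3 -> L0 hit  d=D]
8: R B3 -> L0 hit  d=D]
9: R B8 -> L2 miss  d=-]
10: R B4 -> L1 miss  d=-]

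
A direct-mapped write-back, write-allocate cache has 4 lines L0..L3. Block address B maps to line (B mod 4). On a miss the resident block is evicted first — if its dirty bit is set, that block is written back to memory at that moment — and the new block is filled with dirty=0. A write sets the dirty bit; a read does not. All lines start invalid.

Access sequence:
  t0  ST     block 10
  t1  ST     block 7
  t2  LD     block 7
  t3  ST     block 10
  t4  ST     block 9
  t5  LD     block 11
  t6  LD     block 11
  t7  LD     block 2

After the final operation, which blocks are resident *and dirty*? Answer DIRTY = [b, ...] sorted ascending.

0: W B10 -> L2 miss  d=D]
1: W B7 -> L3 miss  d=D]
2: R B7 -> L3 hit  d=D]
3: W B10 -> L2 hit  d=D]
4: W B9 -> L1 miss  d=D]
5: R B11 -> L3 miss wb->B7  d=-]
6: R B11 -> L3 hit  d=-]
7: R B2 -> L2 miss wb->B10  d=-]

DIRTY = [9]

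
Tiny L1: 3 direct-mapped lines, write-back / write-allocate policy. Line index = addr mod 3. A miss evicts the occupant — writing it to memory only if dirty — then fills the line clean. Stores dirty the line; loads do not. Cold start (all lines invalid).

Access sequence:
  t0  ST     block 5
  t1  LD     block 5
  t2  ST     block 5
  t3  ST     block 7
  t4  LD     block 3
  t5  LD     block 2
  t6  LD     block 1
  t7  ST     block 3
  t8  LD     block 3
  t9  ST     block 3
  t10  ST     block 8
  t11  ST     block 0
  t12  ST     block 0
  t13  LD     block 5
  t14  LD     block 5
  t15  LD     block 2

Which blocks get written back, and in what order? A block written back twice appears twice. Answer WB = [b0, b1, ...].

0: W B5 -> L2 miss  d=D]
1: R B5 -> L2 hit  d=D]
2: W B5 -> L2 hit  d=D]
3: W B7 -> L1 miss  d=D]
4: R B3 -> L0 miss  d=-]
5: R B2 -> L2 miss wb->B5  d=-]
6: R B1 -> L1 miss wb->B7  d=-]
7: W B3 -> L0 hit  d=D]
8: R B3 -> L0 hit  d=D]
9: W B3 -> L0 hit  d=D]
10: W B8 -> L2 miss  d=D]
11: W B0 -> L0 miss wb->B3  d=D]
12: W B0 -> L0 hit  d=D]
13: R B5 -> L2 miss wb->B8  d=-]
14: R B5 -> L2 hit  d=-]
15: R B2 -> L2 miss  d=-]

WB = [5, 7, 3, 8]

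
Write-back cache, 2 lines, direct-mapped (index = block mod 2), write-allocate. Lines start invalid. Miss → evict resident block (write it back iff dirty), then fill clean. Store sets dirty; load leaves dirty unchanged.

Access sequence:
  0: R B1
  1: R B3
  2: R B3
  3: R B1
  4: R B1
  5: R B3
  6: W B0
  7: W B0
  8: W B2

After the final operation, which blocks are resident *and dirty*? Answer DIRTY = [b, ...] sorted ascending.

0: R B1 → L1 miss [-]
1: R B3 → L1 miss [-]
2: R B3 → L1 hit [-]
3: R B1 → L1 miss [-]
4: R B1 → L1 hit [-]
5: R B3 → L1 miss [-]
6: W B0 → L0 miss [D]
7: W B0 → L0 hit [D]
8: W B2 → L0 miss wb→B0 [D]

DIRTY = [2]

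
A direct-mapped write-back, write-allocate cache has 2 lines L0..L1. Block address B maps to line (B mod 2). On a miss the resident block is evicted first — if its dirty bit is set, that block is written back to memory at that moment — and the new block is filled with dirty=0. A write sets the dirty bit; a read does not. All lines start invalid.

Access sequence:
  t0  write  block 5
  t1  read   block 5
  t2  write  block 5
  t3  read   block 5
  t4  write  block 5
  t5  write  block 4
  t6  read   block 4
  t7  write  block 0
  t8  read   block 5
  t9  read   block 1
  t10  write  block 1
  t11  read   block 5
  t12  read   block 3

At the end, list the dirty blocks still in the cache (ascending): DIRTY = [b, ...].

DIRTY = [0]

0: W B5 -> L1 miss  d=D]
1: R B5 -> L1 hit  d=D]
2: W B5 -> L1 hit  d=D]
3: R B5 -> L1 hit  d=D]
4: W B5 -> L1 hit  d=D]
5: W B4 -> L0 miss  d=D]
6: R B4 -> L0 hit  d=D]
7: W B0 -> L0 miss wb->B4  d=D]
8: R B5 -> L1 hit  d=D]
9: R B1 -> L1 miss wb->B5  d=-]
10: W B1 -> L1 hit  d=D]
11: R B5 -> L1 miss wb->B1  d=-]
12: R B3 -> L1 miss  d=-]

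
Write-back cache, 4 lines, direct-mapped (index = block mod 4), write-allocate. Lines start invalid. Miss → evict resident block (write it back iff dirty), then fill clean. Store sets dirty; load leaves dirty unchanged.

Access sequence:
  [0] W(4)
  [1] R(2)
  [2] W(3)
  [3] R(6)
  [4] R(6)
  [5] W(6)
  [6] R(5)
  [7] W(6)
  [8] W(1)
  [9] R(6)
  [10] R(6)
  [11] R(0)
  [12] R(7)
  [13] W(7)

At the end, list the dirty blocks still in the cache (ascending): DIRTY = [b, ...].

DIRTY = [1, 6, 7]

  0 | W B4 → L0 miss [D]
  1 | R B2 → L2 miss [-]
  2 | W B3 → L3 miss [D]
  3 | R B6 → L2 miss [-]
  4 | R B6 → L2 hit [-]
  5 | W B6 → L2 hit [D]
  6 | R B5 → L1 miss [-]
  7 | W B6 → L2 hit [D]
  8 | W B1 → L1 miss [D]
  9 | R B6 → L2 hit [D]
  10 | R B6 → L2 hit [D]
  11 | R B0 → L0 miss wb→B4 [-]
  12 | R B7 → L3 miss wb→B3 [-]
  13 | W B7 → L3 hit [D]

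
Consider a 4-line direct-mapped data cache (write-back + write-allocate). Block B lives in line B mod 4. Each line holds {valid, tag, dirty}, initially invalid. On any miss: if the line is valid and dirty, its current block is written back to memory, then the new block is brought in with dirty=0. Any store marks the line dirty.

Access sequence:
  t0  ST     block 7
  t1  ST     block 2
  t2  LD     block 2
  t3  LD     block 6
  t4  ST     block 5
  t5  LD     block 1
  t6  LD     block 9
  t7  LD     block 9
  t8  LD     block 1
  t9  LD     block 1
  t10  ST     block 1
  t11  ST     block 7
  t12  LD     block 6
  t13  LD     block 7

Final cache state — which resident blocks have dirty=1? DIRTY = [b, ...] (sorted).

DIRTY = [1, 7]

0: W B7 -> L3 miss  d=D]
1: W B2 -> L2 miss  d=D]
2: R B2 -> L2 hit  d=D]
3: R B6 -> L2 miss wb->B2  d=-]
4: W B5 -> L1 miss  d=D]
5: R B1 -> L1 miss wb->B5  d=-]
6: R B9 -> L1 miss  d=-]
7: R B9 -> L1 hit  d=-]
8: R B1 -> L1 miss  d=-]
9: R B1 -> L1 hit  d=-]
10: W B1 -> L1 hit  d=D]
11: W B7 -> L3 hit  d=D]
12: R B6 -> L2 hit  d=-]
13: R B7 -> L3 hit  d=D]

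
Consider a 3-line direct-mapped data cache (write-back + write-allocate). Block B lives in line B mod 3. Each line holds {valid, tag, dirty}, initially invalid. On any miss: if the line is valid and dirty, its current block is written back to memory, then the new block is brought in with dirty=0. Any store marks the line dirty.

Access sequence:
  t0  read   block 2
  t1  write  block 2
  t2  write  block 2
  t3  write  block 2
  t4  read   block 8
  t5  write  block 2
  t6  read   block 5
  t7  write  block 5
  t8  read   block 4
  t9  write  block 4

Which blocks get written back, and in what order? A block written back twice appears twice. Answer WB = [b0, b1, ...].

WB = [2, 2]

0: R B2 -> L2 miss  d=-]
1: W B2 -> L2 hit  d=D]
2: W B2 -> L2 hit  d=D]
3: W B2 -> L2 hit  d=D]
4: R B8 -> L2 miss wb->B2  d=-]
5: W B2 -> L2 miss  d=D]
6: R B5 -> L2 miss wb->B2  d=-]
7: W B5 -> L2 hit  d=D]
8: R B4 -> L1 miss  d=-]
9: W B4 -> L1 hit  d=D]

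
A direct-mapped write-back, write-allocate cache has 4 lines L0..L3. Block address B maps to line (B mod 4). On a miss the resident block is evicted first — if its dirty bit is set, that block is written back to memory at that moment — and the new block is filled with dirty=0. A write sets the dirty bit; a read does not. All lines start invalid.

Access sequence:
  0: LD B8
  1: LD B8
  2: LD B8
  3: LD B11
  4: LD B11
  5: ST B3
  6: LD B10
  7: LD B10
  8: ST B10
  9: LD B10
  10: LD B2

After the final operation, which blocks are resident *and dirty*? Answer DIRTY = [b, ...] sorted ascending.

  0 | R B8 → L0 miss [-]
  1 | R B8 → L0 hit [-]
  2 | R B8 → L0 hit [-]
  3 | R B11 → L3 miss [-]
  4 | R B11 → L3 hit [-]
  5 | W B3 → L3 miss [D]
  6 | R B10 → L2 miss [-]
  7 | R B10 → L2 hit [-]
  8 | W B10 → L2 hit [D]
  9 | R B10 → L2 hit [D]
  10 | R B2 → L2 miss wb→B10 [-]

DIRTY = [3]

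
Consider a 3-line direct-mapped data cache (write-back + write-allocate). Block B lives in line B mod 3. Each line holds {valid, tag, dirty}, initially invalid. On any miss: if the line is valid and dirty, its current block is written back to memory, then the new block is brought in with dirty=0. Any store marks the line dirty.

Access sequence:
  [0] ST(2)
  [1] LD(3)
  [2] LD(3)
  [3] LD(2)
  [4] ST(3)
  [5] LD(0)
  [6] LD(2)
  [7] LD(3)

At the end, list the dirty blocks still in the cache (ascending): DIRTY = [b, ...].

DIRTY = [2]

  0 | W B2 → L2 miss [D]
  1 | R B3 → L0 miss [-]
  2 | R B3 → L0 hit [-]
  3 | R B2 → L2 hit [D]
  4 | W B3 → L0 hit [D]
  5 | R B0 → L0 miss wb→B3 [-]
  6 | R B2 → L2 hit [D]
  7 | R B3 → L0 miss [-]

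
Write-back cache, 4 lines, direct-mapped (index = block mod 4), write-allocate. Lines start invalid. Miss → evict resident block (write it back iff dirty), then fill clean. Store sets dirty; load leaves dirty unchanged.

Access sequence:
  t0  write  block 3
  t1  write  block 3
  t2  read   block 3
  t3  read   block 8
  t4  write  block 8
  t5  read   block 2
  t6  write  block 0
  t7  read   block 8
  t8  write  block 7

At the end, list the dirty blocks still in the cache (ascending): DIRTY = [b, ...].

DIRTY = [7]

0: W B3 -> L3 miss  d=D]
1: W B3 -> L3 hit  d=D]
2: R B3 -> L3 hit  d=D]
3: R B8 -> L0 miss  d=-]
4: W B8 -> L0 hit  d=D]
5: R B2 -> L2 miss  d=-]
6: W B0 -> L0 miss wb->B8  d=D]
7: R B8 -> L0 miss wb->B0  d=-]
8: W B7 -> L3 miss wb->B3  d=D]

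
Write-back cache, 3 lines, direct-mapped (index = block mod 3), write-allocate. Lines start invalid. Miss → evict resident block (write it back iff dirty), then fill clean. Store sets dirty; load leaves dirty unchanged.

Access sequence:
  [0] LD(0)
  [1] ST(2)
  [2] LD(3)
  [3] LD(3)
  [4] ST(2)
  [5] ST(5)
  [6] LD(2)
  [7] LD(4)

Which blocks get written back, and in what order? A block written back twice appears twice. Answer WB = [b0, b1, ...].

0: R B0 -> L0 miss  d=-]
1: W B2 -> L2 miss  d=D]
2: R B3 -> L0 miss  d=-]
3: R B3 -> L0 hit  d=-]
4: W B2 -> L2 hit  d=D]
5: W B5 -> L2 miss wb->B2  d=D]
6: R B2 -> L2 miss wb->B5  d=-]
7: R B4 -> L1 miss  d=-]

WB = [2, 5]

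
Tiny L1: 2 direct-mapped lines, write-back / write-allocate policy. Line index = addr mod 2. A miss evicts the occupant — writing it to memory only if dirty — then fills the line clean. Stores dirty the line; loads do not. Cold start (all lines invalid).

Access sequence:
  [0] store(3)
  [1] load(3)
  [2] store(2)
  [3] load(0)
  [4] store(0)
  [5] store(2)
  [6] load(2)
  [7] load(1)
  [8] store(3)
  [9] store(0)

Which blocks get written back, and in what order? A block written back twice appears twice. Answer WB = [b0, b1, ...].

WB = [2, 0, 3, 2]

  0 | W B3 → L1 miss [D]
  1 | R B3 → L1 hit [D]
  2 | W B2 → L0 miss [D]
  3 | R B0 → L0 miss wb→B2 [-]
  4 | W B0 → L0 hit [D]
  5 | W B2 → L0 miss wb→B0 [D]
  6 | R B2 → L0 hit [D]
  7 | R B1 → L1 miss wb→B3 [-]
  8 | W B3 → L1 miss [D]
  9 | W B0 → L0 miss wb→B2 [D]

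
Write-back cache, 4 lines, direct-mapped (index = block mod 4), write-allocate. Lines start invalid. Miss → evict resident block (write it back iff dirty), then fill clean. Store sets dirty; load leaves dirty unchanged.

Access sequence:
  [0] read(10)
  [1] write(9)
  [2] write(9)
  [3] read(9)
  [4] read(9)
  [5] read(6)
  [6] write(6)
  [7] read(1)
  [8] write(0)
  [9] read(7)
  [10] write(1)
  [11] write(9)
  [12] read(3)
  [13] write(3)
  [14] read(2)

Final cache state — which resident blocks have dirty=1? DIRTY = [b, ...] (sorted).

  0 | R B10 → L2 miss [-]
  1 | W B9 → L1 miss [D]
  2 | W B9 → L1 hit [D]
  3 | R B9 → L1 hit [D]
  4 | R B9 → L1 hit [D]
  5 | R B6 → L2 miss [-]
  6 | W B6 → L2 hit [D]
  7 | R B1 → L1 miss wb→B9 [-]
  8 | W B0 → L0 miss [D]
  9 | R B7 → L3 miss [-]
  10 | W B1 → L1 hit [D]
  11 | W B9 → L1 miss wb→B1 [D]
  12 | R B3 → L3 miss [-]
  13 | W B3 → L3 hit [D]
  14 | R B2 → L2 miss wb→B6 [-]

DIRTY = [0, 3, 9]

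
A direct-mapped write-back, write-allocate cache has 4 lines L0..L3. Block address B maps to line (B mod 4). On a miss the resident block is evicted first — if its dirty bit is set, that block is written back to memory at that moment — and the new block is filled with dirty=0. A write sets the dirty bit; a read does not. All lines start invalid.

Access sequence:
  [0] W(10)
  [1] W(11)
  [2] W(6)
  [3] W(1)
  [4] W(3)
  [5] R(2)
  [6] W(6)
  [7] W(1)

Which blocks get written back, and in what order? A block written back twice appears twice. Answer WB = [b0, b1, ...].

WB = [10, 11, 6]

0: W B10 → L2 miss [D]
1: W B11 → L3 miss [D]
2: W B6 → L2 miss wb→B10 [D]
3: W B1 → L1 miss [D]
4: W B3 → L3 miss wb→B11 [D]
5: R B2 → L2 miss wb→B6 [-]
6: W B6 → L2 miss [D]
7: W B1 → L1 hit [D]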